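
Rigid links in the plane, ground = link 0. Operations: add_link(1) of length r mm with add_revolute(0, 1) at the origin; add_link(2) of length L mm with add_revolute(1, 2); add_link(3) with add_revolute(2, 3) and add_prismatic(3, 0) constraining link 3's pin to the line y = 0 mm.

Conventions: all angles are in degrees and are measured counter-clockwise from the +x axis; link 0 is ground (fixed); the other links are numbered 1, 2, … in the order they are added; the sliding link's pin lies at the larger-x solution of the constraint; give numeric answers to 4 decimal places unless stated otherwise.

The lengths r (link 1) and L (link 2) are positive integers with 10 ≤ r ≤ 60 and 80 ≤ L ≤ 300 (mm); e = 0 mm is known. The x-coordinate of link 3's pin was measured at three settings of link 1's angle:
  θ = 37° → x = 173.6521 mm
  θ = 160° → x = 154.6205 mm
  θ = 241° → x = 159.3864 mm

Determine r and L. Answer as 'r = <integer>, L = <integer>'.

constraint per measurement: (x − r cos θ)² + (r sin θ − e)² = L²
subtracting the θ₁ and θ₂ equations cancels the r² and L² terms:
r = (x₁² − x₂²) / (2[(x₁cos θ₁ + e sin θ₁) − (x₂cos θ₂ + e sin θ₂)]) = 11.0000 → r = 11
L² = (x₁ − r cos θ₁)² + (r sin θ₁ − e)² = 27224.9877 → L = 165.0000 → L = 165
check at θ₃=241°: x = 159.3864 (printed 159.3864) ✓

r = 11, L = 165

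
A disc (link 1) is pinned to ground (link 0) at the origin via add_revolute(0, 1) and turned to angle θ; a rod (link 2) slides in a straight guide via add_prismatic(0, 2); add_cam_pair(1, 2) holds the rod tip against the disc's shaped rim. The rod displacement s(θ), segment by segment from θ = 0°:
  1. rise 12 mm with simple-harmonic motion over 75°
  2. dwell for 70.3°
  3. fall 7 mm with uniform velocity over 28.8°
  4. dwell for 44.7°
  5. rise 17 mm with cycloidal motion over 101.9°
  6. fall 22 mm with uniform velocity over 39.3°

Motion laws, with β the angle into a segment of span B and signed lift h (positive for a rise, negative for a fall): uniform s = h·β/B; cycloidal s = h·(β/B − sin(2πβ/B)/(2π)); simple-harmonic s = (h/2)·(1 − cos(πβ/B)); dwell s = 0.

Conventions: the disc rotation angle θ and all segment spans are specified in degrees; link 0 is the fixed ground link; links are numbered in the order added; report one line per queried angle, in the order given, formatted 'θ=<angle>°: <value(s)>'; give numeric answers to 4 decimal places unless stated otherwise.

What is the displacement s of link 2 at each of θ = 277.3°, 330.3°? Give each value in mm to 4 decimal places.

segment 1 (0° to 75°, simple-harmonic, h = 12) is passed completely: s = 0.0000 + (12) = 12.0000
segment 2 (75° to 145.3°, dwell): s unchanged at 12.0000
segment 3 (145.3° to 174.1°, uniform, h = -7) is passed completely: s = 12.0000 + (-7) = 5.0000
segment 4 (174.1° to 218.8°, dwell): s unchanged at 5.0000
θ = 277.3° falls in segment 5 (218.8° to 320.7°, cycloidal, h = 17): β = 277.3 − 218.8 = 58.5°, B = 101.9°; Δs = 17·(0.5741 − sin(2π·0.5741)/(2π)) = 10.9741; s = 5.0000 + 10.9741 = 15.9741
segment 5 (218.8° to 320.7°, cycloidal, h = 17) is passed completely: s = 5.0000 + (17) = 22.0000
θ = 330.3° falls in segment 6 (320.7° to 360°, uniform, h = -22): β = 330.3 − 320.7 = 9.6°, B = 39.3°; Δs = -22·9.6/39.3 = -5.3740; s = 22.0000 − 5.3740 = 16.6260

θ=277.3°: 15.9741
θ=330.3°: 16.6260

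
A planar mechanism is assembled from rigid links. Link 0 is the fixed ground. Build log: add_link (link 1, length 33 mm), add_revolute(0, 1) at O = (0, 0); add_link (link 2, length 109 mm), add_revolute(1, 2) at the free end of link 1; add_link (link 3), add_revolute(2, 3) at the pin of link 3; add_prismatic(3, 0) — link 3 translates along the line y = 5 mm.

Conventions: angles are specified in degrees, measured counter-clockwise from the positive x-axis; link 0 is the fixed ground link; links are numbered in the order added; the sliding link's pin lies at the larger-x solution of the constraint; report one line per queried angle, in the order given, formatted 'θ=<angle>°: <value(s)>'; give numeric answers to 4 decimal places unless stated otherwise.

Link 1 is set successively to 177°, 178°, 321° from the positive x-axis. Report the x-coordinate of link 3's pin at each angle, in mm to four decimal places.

geometry: r = 33 mm, L = 109 mm, e = 5 mm
θ=177°: crank pin P = (r cos θ, r sin θ) = (-32.954775, 1.727087)
θ=177°: h = r sin θ − e = 1.727087 − 5 = -3.272913
θ=177°: x = r cos θ + √(L² − h²) = -32.954775 + 108.950851 = 75.996077
θ=178°: crank pin P = (r cos θ, r sin θ) = (-32.979897, 1.151683)
θ=178°: h = r sin θ − e = 1.151683 − 5 = -3.848317
θ=178°: x = r cos θ + √(L² − h²) = -32.979897 + 108.932045 = 75.952148
θ=321°: crank pin P = (r cos θ, r sin θ) = (25.645817, -20.767573)
θ=321°: h = r sin θ − e = -20.767573 − 5 = -25.767573
θ=321°: x = r cos θ + √(L² − h²) = 25.645817 + 105.910491 = 131.556308

θ=177°: 75.9961
θ=178°: 75.9521
θ=321°: 131.5563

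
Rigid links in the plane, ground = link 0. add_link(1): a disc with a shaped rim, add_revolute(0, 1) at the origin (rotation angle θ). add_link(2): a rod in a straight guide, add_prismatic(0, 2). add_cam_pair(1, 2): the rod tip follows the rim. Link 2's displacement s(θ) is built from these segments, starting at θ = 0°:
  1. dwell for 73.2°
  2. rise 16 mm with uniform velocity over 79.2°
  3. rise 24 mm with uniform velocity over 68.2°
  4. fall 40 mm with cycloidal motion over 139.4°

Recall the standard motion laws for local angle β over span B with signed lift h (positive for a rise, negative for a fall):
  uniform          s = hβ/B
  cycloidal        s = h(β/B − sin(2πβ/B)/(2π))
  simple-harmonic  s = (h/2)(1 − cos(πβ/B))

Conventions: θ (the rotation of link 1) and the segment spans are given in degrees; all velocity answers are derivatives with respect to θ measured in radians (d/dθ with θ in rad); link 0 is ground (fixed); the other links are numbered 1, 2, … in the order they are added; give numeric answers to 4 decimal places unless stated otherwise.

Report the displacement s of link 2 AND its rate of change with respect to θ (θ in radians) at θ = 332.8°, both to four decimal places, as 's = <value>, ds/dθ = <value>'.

segment 1 (0° to 73.2°, dwell): s unchanged at 0.0000
segment 2 (73.2° to 152.4°, uniform, h = 16) is passed completely: s = 0.0000 + (16) = 16.0000
segment 3 (152.4° to 220.6°, uniform, h = 24) is passed completely: s = 16.0000 + (24) = 40.0000
θ = 332.8° falls in segment 4 (220.6° to 360°, cycloidal, h = -40): β = 332.8 − 220.6 = 112.2°, B = 139.4°; Δs = -40·(0.8049 − sin(2π·0.8049)/(2π)) = -38.1866; s = 40.0000 − 38.1866 = 1.8134
velocity in seg [220.6°–360°] (cycloidal), θ in radians: β = 112.2° = 1.9583 rad, B = 139.4° = 2.4330 rad; ds/dθ = (h/B)(1 − cos(2πβ/B)) = ((-40)/2.4330)(1 − cos(2π·0.8049)) = -10.883455 mm/rad

s = 1.8134, ds/dθ = -10.8835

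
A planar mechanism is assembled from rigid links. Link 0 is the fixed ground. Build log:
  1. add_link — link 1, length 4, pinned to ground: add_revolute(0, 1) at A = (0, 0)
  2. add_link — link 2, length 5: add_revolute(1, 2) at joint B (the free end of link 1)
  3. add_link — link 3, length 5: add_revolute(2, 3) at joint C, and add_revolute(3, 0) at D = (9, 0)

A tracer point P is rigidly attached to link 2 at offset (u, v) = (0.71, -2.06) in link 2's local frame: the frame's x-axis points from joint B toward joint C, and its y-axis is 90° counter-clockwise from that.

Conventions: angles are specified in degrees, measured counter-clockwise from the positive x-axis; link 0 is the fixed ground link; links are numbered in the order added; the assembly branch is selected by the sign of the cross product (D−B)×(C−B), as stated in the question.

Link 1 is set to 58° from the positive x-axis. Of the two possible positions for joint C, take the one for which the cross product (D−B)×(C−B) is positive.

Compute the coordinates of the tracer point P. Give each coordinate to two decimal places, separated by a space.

A=(0,0), D=(9.00,0)
B = A + 4.00·(cos58°, sin58°) = (2.1197, 3.3922)
|BD| = 7.6711
circle(B,5.00) ∩ circle(D,5.00): a=3.8356, h=3.2076
  candidates: C₊=(6.9782,4.5730) cross=24.606; C₋=(4.1414,-1.1808) cross=-24.606
  branch + wants cross > 0 → take C=(6.9782,4.5730) (cross=24.606)
ex = (C−B)/|BC| = (0.9717,0.2362); ey = (-0.2362,0.9717)
P = B + 0.71·ex + -2.06·ey = (3.2961,1.5581)

3.30 1.56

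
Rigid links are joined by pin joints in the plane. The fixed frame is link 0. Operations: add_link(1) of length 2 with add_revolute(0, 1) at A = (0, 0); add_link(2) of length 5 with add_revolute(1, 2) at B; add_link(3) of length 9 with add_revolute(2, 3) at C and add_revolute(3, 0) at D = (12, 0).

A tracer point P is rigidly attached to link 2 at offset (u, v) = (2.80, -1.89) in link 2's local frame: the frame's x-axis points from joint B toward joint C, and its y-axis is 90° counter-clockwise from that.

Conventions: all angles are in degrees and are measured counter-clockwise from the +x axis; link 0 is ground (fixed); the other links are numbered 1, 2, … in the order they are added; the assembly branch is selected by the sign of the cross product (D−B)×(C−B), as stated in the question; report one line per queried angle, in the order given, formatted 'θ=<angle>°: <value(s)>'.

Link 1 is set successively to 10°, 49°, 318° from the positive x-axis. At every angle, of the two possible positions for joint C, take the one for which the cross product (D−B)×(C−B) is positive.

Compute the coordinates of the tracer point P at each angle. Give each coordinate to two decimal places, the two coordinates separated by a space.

A=(0,0), D=(12.00,0)
θ=10°: B = A + 2.00·(cos10°, sin10°) = (1.9696, 0.3473)
θ=10°: |BD| = 10.0364
θ=10°: circle(B,5.00) ∩ circle(D,9.00): a=2.2284, h=4.4760
θ=10°:   candidates: C₊=(4.3515,4.7435) cross=44.923; C₋=(4.0417,-4.2031) cross=-44.923
θ=10°:   branch + wants cross > 0 → take C=(4.3515,4.7435) (cross=44.923)
θ=10°: ex = (C−B)/|BC| = (0.4764,0.8792); ey = (-0.8792,0.4764)
θ=10°: P = B + 2.80·ex + -1.89·ey = (4.9652,1.9088)
θ=49°: B = A + 2.00·(cos49°, sin49°) = (1.3121, 1.5094)
θ=49°: |BD| = 10.7939
θ=49°: circle(B,5.00) ∩ circle(D,9.00): a=2.8029, h=4.1405
θ=49°:   candidates: C₊=(4.6665,5.2173) cross=44.692; C₋=(3.5085,-2.9823) cross=-44.692
θ=49°:   branch + wants cross > 0 → take C=(4.6665,5.2173) (cross=44.692)
θ=49°: ex = (C−B)/|BC| = (0.6709,0.7416); ey = (-0.7416,0.6709)
θ=49°: P = B + 2.80·ex + -1.89·ey = (4.5921,2.3179)
θ=318°: B = A + 2.00·(cos318°, sin318°) = (1.4863, -1.3383)
θ=318°: |BD| = 10.5985
θ=318°: circle(B,5.00) ∩ circle(D,9.00): a=2.6574, h=4.2354
θ=318°:   candidates: C₊=(3.5876,3.1987) cross=44.889; C₋=(4.6572,-5.2042) cross=-44.889
θ=318°:   branch + wants cross > 0 → take C=(3.5876,3.1987) (cross=44.889)
θ=318°: ex = (C−B)/|BC| = (0.4203,0.9074); ey = (-0.9074,0.4203)
θ=318°: P = B + 2.80·ex + -1.89·ey = (4.3780,0.4082)

θ=10°: 4.97 1.91
θ=49°: 4.59 2.32
θ=318°: 4.38 0.41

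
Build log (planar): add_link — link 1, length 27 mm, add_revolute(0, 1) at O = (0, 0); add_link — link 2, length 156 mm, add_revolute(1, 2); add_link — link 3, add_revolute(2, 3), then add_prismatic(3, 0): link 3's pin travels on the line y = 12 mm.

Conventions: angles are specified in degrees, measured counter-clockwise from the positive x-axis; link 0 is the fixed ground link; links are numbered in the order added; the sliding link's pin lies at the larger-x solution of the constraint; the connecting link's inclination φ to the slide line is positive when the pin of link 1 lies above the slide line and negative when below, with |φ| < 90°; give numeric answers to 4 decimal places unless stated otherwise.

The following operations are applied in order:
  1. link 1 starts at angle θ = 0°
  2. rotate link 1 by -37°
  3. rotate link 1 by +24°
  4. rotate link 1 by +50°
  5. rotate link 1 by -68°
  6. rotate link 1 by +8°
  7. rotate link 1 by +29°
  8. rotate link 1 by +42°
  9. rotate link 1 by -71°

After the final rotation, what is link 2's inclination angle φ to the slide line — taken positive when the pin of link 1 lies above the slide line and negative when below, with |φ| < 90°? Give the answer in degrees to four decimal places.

geometry: r = 27 mm, L = 156 mm, e = 12 mm; θ starts at 0°
rotate link 1 by -37°: θ ← 0° -37° = -37°
rotate link 1 by +24°: θ ← -37° +24° = -13°
rotate link 1 by +50°: θ ← -13° +50° = 37°
rotate link 1 by -68°: θ ← 37° -68° = -31°
rotate link 1 by +8°: θ ← -31° +8° = -23°
rotate link 1 by +29°: θ ← -23° +29° = 6°
rotate link 1 by +42°: θ ← 6° +42° = 48°
rotate link 1 by -71°: θ ← 48° -71° = -23°
h = r sin θ − e = -10.549740 − 12 = -22.549740
sin φ = h / L = -22.549740 / 156 = -0.14454962
φ = arcsin(-0.14454962) = -8.311199°

-8.3112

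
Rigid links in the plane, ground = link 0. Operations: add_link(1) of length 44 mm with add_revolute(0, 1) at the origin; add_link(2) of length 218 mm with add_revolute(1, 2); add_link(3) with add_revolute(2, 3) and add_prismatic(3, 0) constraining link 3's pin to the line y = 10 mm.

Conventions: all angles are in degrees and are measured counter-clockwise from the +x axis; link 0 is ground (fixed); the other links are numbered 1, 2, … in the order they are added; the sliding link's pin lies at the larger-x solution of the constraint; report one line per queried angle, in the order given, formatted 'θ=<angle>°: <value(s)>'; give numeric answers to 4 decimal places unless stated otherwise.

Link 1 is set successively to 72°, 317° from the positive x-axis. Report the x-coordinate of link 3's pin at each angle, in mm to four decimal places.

geometry: r = 44 mm, L = 218 mm, e = 10 mm
θ=72°: crank pin P = (r cos θ, r sin θ) = (13.596748, 41.846487)
θ=72°: h = r sin θ − e = 41.846487 − 10 = 31.846487
θ=72°: x = r cos θ + √(L² − h²) = 13.596748 + 215.661312 = 229.258059
θ=317°: crank pin P = (r cos θ, r sin θ) = (32.179563, -30.007928)
θ=317°: h = r sin θ − e = -30.007928 − 10 = -40.007928
θ=317°: x = r cos θ + √(L² − h²) = 32.179563 + 214.297377 = 246.476940

θ=72°: 229.2581
θ=317°: 246.4769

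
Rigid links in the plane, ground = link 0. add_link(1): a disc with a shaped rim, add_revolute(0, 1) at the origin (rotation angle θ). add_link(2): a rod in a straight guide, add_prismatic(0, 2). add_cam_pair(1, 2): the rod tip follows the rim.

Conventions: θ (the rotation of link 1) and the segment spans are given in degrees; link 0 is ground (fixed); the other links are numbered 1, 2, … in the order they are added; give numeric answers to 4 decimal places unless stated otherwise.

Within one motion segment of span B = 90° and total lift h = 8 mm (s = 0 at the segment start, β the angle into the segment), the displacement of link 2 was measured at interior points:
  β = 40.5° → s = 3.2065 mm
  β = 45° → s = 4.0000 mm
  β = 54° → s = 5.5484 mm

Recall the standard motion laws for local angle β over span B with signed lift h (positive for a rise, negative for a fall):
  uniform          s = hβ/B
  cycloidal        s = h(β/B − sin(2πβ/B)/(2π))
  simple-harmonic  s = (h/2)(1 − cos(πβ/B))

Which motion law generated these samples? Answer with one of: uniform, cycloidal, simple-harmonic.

candidates at β/B = r: uniform s = h·r (linear in β); cycloidal s = h·(r − sin(2πr)/(2π)); simple-harmonic s = (h/2)(1 − cos(πr))
β=40.5°: printed 3.2065 | uniform 3.6000, cycloidal 3.2065, simple-harmonic 3.3743
β=45°: printed 4.0000 | uniform 4.0000, cycloidal 4.0000, simple-harmonic 4.0000
β=54°: printed 5.5484 | uniform 4.8000, cycloidal 5.5484, simple-harmonic 5.2361
only one law matches every sample → cycloidal

cycloidal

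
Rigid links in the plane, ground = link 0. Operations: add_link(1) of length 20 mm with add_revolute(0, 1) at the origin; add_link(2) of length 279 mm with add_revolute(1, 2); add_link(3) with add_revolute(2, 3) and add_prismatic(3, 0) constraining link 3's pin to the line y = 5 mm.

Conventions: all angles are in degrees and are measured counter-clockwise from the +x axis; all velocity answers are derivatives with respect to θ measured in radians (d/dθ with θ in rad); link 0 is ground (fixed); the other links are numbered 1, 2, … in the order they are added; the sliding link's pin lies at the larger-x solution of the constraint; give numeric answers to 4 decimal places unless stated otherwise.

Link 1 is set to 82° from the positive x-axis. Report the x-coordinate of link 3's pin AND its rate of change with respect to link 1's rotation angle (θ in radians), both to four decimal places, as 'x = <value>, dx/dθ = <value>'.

geometry: r = 20 mm, L = 279 mm, e = 5 mm
crank pin P = (r cos θ, r sin θ) = (2.783462, 19.805361)
h = r sin θ − e = 19.805361 − 5 = 14.805361
x = r cos θ + √(L² − h²) = 2.783462 + 278.606894 = 281.390356
dx/dθ = −r sin θ − h·r cos θ/√(L² − h²) (θ in radians; h = 14.805361) = -19.953276

x = 281.3904, dx/dθ = -19.9533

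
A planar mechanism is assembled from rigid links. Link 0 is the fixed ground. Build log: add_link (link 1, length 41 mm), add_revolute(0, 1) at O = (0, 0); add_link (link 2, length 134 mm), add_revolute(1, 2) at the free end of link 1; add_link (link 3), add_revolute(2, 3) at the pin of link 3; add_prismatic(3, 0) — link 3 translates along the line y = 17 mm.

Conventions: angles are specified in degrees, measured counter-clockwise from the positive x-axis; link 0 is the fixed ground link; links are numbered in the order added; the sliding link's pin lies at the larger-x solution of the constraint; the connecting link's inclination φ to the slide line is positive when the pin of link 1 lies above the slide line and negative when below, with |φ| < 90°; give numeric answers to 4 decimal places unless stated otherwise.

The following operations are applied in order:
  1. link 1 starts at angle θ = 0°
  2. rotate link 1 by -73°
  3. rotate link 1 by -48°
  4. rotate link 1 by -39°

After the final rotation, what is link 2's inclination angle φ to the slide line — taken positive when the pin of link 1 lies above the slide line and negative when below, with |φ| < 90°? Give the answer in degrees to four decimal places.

geometry: r = 41 mm, L = 134 mm, e = 17 mm; θ starts at 0°
rotate link 1 by -73°: θ ← 0° -73° = -73°
rotate link 1 by -48°: θ ← -73° -48° = -121°
rotate link 1 by -39°: θ ← -121° -39° = -160°
h = r sin θ − e = -14.022826 − 17 = -31.022826
sin φ = h / L = -31.022826 / 134 = -0.23151363
φ = arcsin(-0.23151363) = -13.386202°

-13.3862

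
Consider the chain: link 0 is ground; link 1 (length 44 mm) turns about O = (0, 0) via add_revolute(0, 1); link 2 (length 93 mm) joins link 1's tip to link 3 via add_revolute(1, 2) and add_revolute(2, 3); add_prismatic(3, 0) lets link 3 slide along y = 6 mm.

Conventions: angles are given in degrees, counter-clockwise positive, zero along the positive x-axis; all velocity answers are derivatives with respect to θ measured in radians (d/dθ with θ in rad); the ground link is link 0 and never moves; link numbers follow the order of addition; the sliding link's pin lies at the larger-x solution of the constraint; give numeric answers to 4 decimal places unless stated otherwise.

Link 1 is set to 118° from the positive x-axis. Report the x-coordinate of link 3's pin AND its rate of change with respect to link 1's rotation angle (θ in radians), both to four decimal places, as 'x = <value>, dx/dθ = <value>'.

geometry: r = 44 mm, L = 93 mm, e = 6 mm
crank pin P = (r cos θ, r sin θ) = (-20.656749, 38.849694)
h = r sin θ − e = 38.849694 − 6 = 32.849694
x = r cos θ + √(L² − h²) = -20.656749 + 87.005158 = 66.348410
dx/dθ = −r sin θ − h·r cos θ/√(L² − h²) (θ in radians; h = 32.849694) = -31.050526

x = 66.3484, dx/dθ = -31.0505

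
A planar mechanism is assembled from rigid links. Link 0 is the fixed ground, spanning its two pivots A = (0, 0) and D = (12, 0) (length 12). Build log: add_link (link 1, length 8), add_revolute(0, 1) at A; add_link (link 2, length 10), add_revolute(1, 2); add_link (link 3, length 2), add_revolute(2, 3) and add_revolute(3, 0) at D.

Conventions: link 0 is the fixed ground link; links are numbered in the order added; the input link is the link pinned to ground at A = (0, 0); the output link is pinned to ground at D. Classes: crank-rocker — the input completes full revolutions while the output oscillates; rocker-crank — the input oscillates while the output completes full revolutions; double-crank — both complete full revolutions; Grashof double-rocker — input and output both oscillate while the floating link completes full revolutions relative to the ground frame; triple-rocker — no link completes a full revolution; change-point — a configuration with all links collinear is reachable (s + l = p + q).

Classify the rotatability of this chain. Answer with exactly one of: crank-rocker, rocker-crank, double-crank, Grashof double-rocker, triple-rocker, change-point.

lengths: ground=12, input=8, coupler=10, output=2
sorted: s=2 (shortest), l=12 (longest), p+q=18
s + l = 14 vs p + q = 18
s + l < p + q (Grashof) with shortest = output link → rocker-crank

rocker-crank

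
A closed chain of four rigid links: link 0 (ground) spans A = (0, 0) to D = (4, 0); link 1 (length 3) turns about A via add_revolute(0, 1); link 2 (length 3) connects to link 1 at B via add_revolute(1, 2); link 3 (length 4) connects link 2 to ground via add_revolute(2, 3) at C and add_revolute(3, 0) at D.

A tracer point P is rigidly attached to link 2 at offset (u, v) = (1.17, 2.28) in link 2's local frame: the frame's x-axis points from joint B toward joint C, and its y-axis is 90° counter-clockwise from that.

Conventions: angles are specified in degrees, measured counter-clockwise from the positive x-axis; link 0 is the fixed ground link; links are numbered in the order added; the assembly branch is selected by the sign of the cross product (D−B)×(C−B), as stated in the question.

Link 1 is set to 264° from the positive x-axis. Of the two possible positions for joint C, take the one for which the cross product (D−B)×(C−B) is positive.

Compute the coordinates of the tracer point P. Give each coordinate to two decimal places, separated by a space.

A=(0,0), D=(4.00,0)
B = A + 3.00·(cos264°, sin264°) = (-0.3136, -2.9836)
|BD| = 5.2449
circle(B,3.00) ∩ circle(D,4.00): a=1.9551, h=2.2754
  candidates: C₊=(0.0000,-0.0000) cross=11.934; C₋=(2.5888,-3.7428) cross=-11.934
  branch + wants cross > 0 → take C=(0.0000,-0.0000) (cross=11.934)
ex = (C−B)/|BC| = (0.1045,0.9945); ey = (-0.9945,0.1045)
P = B + 1.17·ex + 2.28·ey = (-2.4588,-1.5817)

-2.46 -1.58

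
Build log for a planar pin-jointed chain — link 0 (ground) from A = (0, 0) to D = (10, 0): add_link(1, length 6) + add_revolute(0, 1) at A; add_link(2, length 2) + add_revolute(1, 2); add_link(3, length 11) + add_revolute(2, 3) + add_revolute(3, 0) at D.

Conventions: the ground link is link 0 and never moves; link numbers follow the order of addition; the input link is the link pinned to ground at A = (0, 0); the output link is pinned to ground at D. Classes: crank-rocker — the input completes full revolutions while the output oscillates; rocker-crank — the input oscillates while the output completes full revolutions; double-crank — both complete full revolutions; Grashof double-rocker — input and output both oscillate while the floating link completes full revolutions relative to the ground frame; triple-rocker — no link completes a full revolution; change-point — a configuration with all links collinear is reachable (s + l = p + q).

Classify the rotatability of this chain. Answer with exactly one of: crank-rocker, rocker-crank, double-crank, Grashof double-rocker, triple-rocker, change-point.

lengths: ground=10, input=6, coupler=2, output=11
sorted: s=2 (shortest), l=11 (longest), p+q=16
s + l = 13 vs p + q = 16
s + l < p + q (Grashof) with shortest = coupler link → Grashof double-rocker

Grashof double-rocker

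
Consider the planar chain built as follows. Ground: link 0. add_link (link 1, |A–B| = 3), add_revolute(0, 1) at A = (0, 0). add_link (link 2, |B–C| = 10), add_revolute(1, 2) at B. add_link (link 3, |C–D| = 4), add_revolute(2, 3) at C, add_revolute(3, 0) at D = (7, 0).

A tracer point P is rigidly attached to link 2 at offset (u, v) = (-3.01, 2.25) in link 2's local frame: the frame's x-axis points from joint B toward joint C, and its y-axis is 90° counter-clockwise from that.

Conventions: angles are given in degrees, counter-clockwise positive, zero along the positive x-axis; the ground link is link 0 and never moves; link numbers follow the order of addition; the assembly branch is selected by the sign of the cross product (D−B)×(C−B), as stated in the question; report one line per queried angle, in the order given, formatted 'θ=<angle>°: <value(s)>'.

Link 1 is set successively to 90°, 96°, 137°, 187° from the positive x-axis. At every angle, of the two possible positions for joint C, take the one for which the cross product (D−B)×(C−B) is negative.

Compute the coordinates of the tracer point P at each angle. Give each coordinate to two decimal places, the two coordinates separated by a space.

A=(0,0), D=(7.00,0)
θ=90°: B = A + 3.00·(cos90°, sin90°) = (0.0000, 3.0000)
θ=90°: |BD| = 7.6158
θ=90°: circle(B,10.00) ∩ circle(D,4.00): a=9.3228, h=3.6175
θ=90°:   candidates: C₊=(9.9940,2.6526) cross=27.550; C₋=(7.1440,-3.9974) cross=-27.550
θ=90°:   branch - wants cross < 0 → take C=(7.1440,-3.9974) (cross=-27.550)
θ=90°: ex = (C−B)/|BC| = (0.7144,-0.6997); ey = (0.6997,0.7144)
θ=90°: P = B + -3.01·ex + 2.25·ey = (-0.5759,6.7136)
θ=96°: B = A + 3.00·(cos96°, sin96°) = (-0.3136, 2.9836)
θ=96°: |BD| = 7.8987
θ=96°: circle(B,10.00) ∩ circle(D,4.00): a=9.2667, h=3.7588
θ=96°:   candidates: C₊=(9.6864,2.9637) cross=29.690; C₋=(6.8468,-3.9971) cross=-29.690
θ=96°:   branch - wants cross < 0 → take C=(6.8468,-3.9971) (cross=-29.690)
θ=96°: ex = (C−B)/|BC| = (0.7160,-0.6981); ey = (0.6981,0.7160)
θ=96°: P = B + -3.01·ex + 2.25·ey = (-0.8982,6.6958)
θ=137°: B = A + 3.00·(cos137°, sin137°) = (-2.1941, 2.0460)
θ=137°: |BD| = 9.4190
θ=137°: circle(B,10.00) ∩ circle(D,4.00): a=9.1686, h=3.9922
θ=137°:   candidates: C₊=(7.6228,3.9512) cross=37.602; C₋=(5.8884,-3.8424) cross=-37.602
θ=137°:   branch - wants cross < 0 → take C=(5.8884,-3.8424) (cross=-37.602)
θ=137°: ex = (C−B)/|BC| = (0.8082,-0.5888); ey = (0.5888,0.8082)
θ=137°: P = B + -3.01·ex + 2.25·ey = (-3.3020,5.6370)
θ=187°: B = A + 3.00·(cos187°, sin187°) = (-2.9776, -0.3656)
θ=187°: |BD| = 9.9843
θ=187°: circle(B,10.00) ∩ circle(D,4.00): a=9.1988, h=3.9221
θ=187°:   candidates: C₊=(6.0713,3.8907) cross=39.160; C₋=(6.3586,-3.9482) cross=-39.160
θ=187°:   branch - wants cross < 0 → take C=(6.3586,-3.9482) (cross=-39.160)
θ=187°: ex = (C−B)/|BC| = (0.9336,-0.3583); ey = (0.3583,0.9336)
θ=187°: P = B + -3.01·ex + 2.25·ey = (-4.9817,2.8134)

θ=90°: -0.58 6.71
θ=96°: -0.90 6.70
θ=137°: -3.30 5.64
θ=187°: -4.98 2.81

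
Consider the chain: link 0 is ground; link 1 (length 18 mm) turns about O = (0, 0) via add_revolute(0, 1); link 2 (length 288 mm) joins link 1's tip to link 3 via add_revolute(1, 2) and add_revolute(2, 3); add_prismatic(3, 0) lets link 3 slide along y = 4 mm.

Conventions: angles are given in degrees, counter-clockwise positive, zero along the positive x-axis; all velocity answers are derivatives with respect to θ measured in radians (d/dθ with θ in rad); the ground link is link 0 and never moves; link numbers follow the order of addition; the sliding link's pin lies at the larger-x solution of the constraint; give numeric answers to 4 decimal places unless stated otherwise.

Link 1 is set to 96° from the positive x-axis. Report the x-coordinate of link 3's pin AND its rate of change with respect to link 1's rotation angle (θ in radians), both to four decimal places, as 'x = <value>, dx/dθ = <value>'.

geometry: r = 18 mm, L = 288 mm, e = 4 mm
crank pin P = (r cos θ, r sin θ) = (-1.881512, 17.901394)
h = r sin θ − e = 17.901394 − 4 = 13.901394
x = r cos θ + √(L² − h²) = -1.881512 + 287.664303 = 285.782791
dx/dθ = −r sin θ − h·r cos θ/√(L² − h²) (θ in radians; h = 13.901394) = -17.810470

x = 285.7828, dx/dθ = -17.8105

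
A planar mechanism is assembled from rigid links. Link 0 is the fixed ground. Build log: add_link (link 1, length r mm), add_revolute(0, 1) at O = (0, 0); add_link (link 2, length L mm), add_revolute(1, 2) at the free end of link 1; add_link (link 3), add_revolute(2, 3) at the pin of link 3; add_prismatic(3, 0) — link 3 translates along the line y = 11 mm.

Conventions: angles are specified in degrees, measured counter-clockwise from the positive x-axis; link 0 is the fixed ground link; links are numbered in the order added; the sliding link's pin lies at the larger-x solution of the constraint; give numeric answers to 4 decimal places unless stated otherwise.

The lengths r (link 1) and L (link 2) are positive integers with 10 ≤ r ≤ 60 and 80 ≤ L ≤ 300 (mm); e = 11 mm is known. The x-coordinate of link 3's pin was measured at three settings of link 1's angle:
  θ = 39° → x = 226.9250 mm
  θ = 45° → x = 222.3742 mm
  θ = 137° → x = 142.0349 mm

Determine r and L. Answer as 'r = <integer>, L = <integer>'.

constraint per measurement: (x − r cos θ)² + (r sin θ − e)² = L²
subtracting the θ₁ and θ₂ equations cancels the r² and L² terms:
r = (x₁² − x₂²) / (2[(x₁cos θ₁ + e sin θ₁) − (x₂cos θ₂ + e sin θ₂)]) = 56.0003 → r = 56
L² = (x₁ − r cos θ₁)² + (r sin θ₁ − e)² = 34225.0020 → L = 185.0000 → L = 185
check at θ₃=137°: x = 142.0349 (printed 142.0349) ✓

r = 56, L = 185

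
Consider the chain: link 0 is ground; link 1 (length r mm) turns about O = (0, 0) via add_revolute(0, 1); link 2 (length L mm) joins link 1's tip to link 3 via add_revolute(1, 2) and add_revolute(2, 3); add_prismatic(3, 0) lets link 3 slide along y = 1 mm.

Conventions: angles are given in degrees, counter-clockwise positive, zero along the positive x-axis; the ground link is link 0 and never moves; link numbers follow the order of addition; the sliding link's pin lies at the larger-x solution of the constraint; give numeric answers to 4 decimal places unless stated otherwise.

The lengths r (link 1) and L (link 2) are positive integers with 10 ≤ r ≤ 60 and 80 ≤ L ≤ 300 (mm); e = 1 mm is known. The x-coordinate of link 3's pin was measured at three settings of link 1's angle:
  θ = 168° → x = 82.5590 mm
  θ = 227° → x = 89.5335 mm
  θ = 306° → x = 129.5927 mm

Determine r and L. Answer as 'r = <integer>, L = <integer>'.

constraint per measurement: (x − r cos θ)² + (r sin θ − e)² = L²
subtracting the θ₁ and θ₂ equations cancels the r² and L² terms:
r = (x₁² − x₂²) / (2[(x₁cos θ₁ + e sin θ₁) − (x₂cos θ₂ + e sin θ₂)]) = 32.0002 → r = 32
L² = (x₁ − r cos θ₁)² + (r sin θ₁ − e)² = 12995.9950 → L = 114.0000 → L = 114
check at θ₃=306°: x = 129.5927 (printed 129.5927) ✓

r = 32, L = 114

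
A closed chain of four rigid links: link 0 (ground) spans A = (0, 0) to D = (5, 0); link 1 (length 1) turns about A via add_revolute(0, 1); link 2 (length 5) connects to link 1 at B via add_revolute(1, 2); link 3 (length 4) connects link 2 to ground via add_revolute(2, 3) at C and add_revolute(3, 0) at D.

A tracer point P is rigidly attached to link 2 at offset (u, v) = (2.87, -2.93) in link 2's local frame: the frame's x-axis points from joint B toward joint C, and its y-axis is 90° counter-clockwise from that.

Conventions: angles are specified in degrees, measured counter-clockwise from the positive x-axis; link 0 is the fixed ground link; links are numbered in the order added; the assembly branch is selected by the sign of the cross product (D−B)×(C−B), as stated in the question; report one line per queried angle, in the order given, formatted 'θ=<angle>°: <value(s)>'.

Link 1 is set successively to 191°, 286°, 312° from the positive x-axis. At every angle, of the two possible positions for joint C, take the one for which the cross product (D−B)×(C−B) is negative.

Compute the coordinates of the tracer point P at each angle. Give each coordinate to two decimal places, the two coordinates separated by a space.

A=(0,0), D=(5.00,0)
θ=191°: B = A + 1.00·(cos191°, sin191°) = (-0.9816, -0.1908)
θ=191°: |BD| = 5.9847
θ=191°: circle(B,5.00) ∩ circle(D,4.00): a=3.7443, h=3.3137
θ=191°:   candidates: C₊=(2.6551,3.2406) cross=19.831; C₋=(2.8664,-3.3834) cross=-19.831
θ=191°:   branch - wants cross < 0 → take C=(2.8664,-3.3834) (cross=-19.831)
θ=191°: ex = (C−B)/|BC| = (0.7696,-0.6385); ey = (0.6385,0.7696)
θ=191°: P = B + 2.87·ex + -2.93·ey = (-0.6438,-4.2783)
θ=286°: B = A + 1.00·(cos286°, sin286°) = (0.2756, -0.9613)
θ=286°: |BD| = 4.8212
θ=286°: circle(B,5.00) ∩ circle(D,4.00): a=3.3440, h=3.7172
θ=286°:   candidates: C₊=(2.8113,3.3481) cross=17.921; C₋=(4.2936,-3.9371) cross=-17.921
θ=286°:   branch - wants cross < 0 → take C=(4.2936,-3.9371) (cross=-17.921)
θ=286°: ex = (C−B)/|BC| = (0.8036,-0.5952); ey = (0.5952,0.8036)
θ=286°: P = B + 2.87·ex + -2.93·ey = (0.8381,-5.0240)
θ=312°: B = A + 1.00·(cos312°, sin312°) = (0.6691, -0.7431)
θ=312°: |BD| = 4.3942
θ=312°: circle(B,5.00) ∩ circle(D,4.00): a=3.2212, h=3.8241
θ=312°:   candidates: C₊=(3.1972,3.5707) cross=16.804; C₋=(4.4906,-3.9674) cross=-16.804
θ=312°:   branch - wants cross < 0 → take C=(4.4906,-3.9674) (cross=-16.804)
θ=312°: ex = (C−B)/|BC| = (0.7643,-0.6449); ey = (0.6449,0.7643)
θ=312°: P = B + 2.87·ex + -2.93·ey = (0.9732,-4.8333)

θ=191°: -0.64 -4.28
θ=286°: 0.84 -5.02
θ=312°: 0.97 -4.83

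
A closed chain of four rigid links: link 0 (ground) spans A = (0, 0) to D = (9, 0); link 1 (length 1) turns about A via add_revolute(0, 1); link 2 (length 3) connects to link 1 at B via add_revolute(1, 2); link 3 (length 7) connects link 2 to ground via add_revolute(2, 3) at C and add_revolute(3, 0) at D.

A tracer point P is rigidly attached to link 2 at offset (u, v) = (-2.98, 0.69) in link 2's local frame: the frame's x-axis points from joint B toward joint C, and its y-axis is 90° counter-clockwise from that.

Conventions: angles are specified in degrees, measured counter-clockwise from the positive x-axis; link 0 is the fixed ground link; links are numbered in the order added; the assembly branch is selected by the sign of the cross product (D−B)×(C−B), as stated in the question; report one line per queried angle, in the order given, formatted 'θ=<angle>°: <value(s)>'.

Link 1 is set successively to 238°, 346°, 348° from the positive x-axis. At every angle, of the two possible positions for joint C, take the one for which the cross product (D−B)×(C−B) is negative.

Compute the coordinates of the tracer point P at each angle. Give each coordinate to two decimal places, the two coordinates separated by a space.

A=(0,0), D=(9.00,0)
θ=238°: B = A + 1.00·(cos238°, sin238°) = (-0.5299, -0.8480)
θ=238°: |BD| = 9.5676
θ=238°: circle(B,3.00) ∩ circle(D,7.00): a=2.6934, h=1.3212
θ=238°:   candidates: C₊=(2.0358,0.7067) cross=12.641; C₋=(2.2700,-1.9253) cross=-12.641
θ=238°:   branch - wants cross < 0 → take C=(2.2700,-1.9253) (cross=-12.641)
θ=238°: ex = (C−B)/|BC| = (0.9333,-0.3591); ey = (0.3591,0.9333)
θ=238°: P = B + -2.98·ex + 0.69·ey = (-3.0634,0.8660)
θ=346°: B = A + 1.00·(cos346°, sin346°) = (0.9703, -0.2419)
θ=346°: |BD| = 8.0333
θ=346°: circle(B,3.00) ∩ circle(D,7.00): a=1.5271, h=2.5823
θ=346°:   candidates: C₊=(2.4189,2.3852) cross=20.744; C₋=(2.5744,-2.7770) cross=-20.744
θ=346°:   branch - wants cross < 0 → take C=(2.5744,-2.7770) (cross=-20.744)
θ=346°: ex = (C−B)/|BC| = (0.5347,-0.8450); ey = (0.8450,0.5347)
θ=346°: P = B + -2.98·ex + 0.69·ey = (-0.0401,2.6452)
θ=348°: B = A + 1.00·(cos348°, sin348°) = (0.9781, -0.2079)
θ=348°: |BD| = 8.0245
θ=348°: circle(B,3.00) ∩ circle(D,7.00): a=1.5199, h=2.5865
θ=348°:   candidates: C₊=(2.4305,2.4171) cross=20.755; C₋=(2.5646,-2.7541) cross=-20.755
θ=348°:   branch - wants cross < 0 → take C=(2.5646,-2.7541) (cross=-20.755)
θ=348°: ex = (C−B)/|BC| = (0.5288,-0.8487); ey = (0.8487,0.5288)
θ=348°: P = B + -2.98·ex + 0.69·ey = (-0.0121,2.6862)

θ=238°: -3.06 0.87
θ=346°: -0.04 2.65
θ=348°: -0.01 2.69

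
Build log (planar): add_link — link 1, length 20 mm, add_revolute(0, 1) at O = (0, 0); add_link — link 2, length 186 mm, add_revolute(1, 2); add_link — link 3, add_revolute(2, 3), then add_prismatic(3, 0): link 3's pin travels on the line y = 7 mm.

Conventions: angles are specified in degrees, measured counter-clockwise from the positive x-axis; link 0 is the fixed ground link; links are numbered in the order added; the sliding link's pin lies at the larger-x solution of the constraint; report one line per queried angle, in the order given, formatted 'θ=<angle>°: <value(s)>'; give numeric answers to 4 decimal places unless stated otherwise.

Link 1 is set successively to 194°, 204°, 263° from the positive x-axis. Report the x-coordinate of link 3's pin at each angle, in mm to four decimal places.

geometry: r = 20 mm, L = 186 mm, e = 7 mm
θ=194°: crank pin P = (r cos θ, r sin θ) = (-19.405915, -4.838438)
θ=194°: h = r sin θ − e = -4.838438 − 7 = -11.838438
θ=194°: x = r cos θ + √(L² − h²) = -19.405915 + 185.622874 = 166.216960
θ=204°: crank pin P = (r cos θ, r sin θ) = (-18.270909, -8.134733)
θ=204°: h = r sin θ − e = -8.134733 − 7 = -15.134733
θ=204°: x = r cos θ + √(L² − h²) = -18.270909 + 185.383224 = 167.112315
θ=263°: crank pin P = (r cos θ, r sin θ) = (-2.437387, -19.850923)
θ=263°: h = r sin θ − e = -19.850923 − 7 = -26.850923
θ=263°: x = r cos θ + √(L² − h²) = -2.437387 + 184.051699 = 181.614312

θ=194°: 166.2170
θ=204°: 167.1123
θ=263°: 181.6143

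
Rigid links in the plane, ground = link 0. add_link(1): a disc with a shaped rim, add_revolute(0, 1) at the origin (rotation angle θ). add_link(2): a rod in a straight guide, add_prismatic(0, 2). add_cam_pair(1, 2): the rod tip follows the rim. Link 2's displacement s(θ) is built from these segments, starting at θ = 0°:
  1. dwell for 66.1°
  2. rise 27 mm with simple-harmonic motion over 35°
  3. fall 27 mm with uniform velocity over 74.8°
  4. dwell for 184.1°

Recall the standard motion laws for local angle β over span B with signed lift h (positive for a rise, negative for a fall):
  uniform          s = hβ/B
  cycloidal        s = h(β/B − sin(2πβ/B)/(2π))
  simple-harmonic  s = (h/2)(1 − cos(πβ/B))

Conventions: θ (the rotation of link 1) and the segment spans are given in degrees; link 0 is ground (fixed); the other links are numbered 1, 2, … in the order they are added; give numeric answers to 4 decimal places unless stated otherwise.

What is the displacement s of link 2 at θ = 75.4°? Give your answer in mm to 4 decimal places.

segment 1 (0° to 66.1°, dwell): s unchanged at 0.0000
θ = 75.4° falls in segment 2 (66.1° to 101.1°, simple-harmonic, h = 27): β = 75.4 − 66.1 = 9.3°, B = 35°; Δs = 27/2·(1 − cos(π·0.2657)) = 4.4368; s = 0.0000 + 4.4368 = 4.4368

4.4368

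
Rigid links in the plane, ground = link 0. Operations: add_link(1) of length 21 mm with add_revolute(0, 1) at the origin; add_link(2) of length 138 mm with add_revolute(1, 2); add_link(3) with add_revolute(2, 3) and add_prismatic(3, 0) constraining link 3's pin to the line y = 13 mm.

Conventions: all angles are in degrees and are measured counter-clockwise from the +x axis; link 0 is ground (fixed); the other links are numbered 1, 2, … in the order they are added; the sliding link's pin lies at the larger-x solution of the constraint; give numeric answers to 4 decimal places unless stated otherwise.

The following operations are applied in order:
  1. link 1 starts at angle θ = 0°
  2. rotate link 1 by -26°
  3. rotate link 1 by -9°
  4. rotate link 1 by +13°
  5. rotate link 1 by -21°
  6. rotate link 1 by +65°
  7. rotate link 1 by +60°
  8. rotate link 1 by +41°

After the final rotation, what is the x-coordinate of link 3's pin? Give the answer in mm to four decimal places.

geometry: r = 21 mm, L = 138 mm, e = 13 mm; θ starts at 0°
rotate link 1 by -26°: θ ← 0° -26° = -26°
rotate link 1 by -9°: θ ← -26° -9° = -35°
rotate link 1 by +13°: θ ← -35° +13° = -22°
rotate link 1 by -21°: θ ← -22° -21° = -43°
rotate link 1 by +65°: θ ← -43° +65° = 22°
rotate link 1 by +60°: θ ← 22° +60° = 82°
rotate link 1 by +41°: θ ← 82° +41° = 123°
crank pin P = (r cos θ, r sin θ) = (-11.437420, 17.612082)
h = r sin θ − e = 17.612082 − 13 = 4.612082
x = r cos θ + √(L² − h²) = -11.437420 + 137.922909 = 126.485489

126.4855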